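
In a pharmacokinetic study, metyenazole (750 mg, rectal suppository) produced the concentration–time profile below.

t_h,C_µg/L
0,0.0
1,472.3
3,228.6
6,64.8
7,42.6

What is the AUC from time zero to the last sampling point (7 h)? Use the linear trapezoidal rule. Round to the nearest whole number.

AUC = 1431 µg/L·h

Trapezoidal AUC_0→7:
  [0→1]: (0.0+472.3)/2 × 1 = 236.15
  [1→3]: (472.3+228.6)/2 × 2 = 700.9
  [3→6]: (228.6+64.8)/2 × 3 = 440.1
  [6→7]: (64.8+42.6)/2 × 1 = 53.7
  Sum = 1430.85 µg/L·h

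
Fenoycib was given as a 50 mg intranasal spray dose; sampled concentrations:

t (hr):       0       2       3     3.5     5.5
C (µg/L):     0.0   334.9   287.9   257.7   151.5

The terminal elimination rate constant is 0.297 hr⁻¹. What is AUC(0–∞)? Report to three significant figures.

AUC = 1700 µg/L·hr

Trapezoidal AUC_0→5.5:
  [0→2]: (0.0+334.9)/2 × 2 = 334.9
  [2→3]: (334.9+287.9)/2 × 1 = 311.4
  [3→3.5]: (287.9+257.7)/2 × 0.5 = 136.4
  [3.5→5.5]: (257.7+151.5)/2 × 2 = 409.2
  Sum = 1191.9 µg/L·hr
Extrapolated tail: C_last / k_e = 151.5 / 0.297 = 510.101
AUC_0→∞ = 1191.9 + 510.101 = 1702.001 µg/L·hr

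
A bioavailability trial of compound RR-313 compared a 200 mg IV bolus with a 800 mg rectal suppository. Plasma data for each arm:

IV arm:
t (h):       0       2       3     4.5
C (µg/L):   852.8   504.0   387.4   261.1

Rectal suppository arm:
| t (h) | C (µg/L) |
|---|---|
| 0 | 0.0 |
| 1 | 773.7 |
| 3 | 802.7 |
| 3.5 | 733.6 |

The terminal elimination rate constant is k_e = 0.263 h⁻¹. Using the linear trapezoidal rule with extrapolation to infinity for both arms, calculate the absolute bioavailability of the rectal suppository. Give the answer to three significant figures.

F = 0.391

Trapezoidal AUC_0→4.5 (IV):
  [0→2]: (852.8+504.0)/2 × 2 = 1356.8
  [2→3]: (504.0+387.4)/2 × 1 = 445.7
  [3→4.5]: (387.4+261.1)/2 × 1.5 = 486.375
  Sum = 2288.875 µg/L·h
IV tail: 261.1/0.263 = 992.776; AUC_iv,0→∞ = 2288.875 + 992.776 = 3281.651 µg/L·h
Trapezoidal AUC_0→3.5 (rectal suppository):
  [0→1]: (0.0+773.7)/2 × 1 = 386.85
  [1→3]: (773.7+802.7)/2 × 2 = 1576.4
  [3→3.5]: (802.7+733.6)/2 × 0.5 = 384.075
  Sum = 2347.325 µg/L·h
rectal suppository tail: 733.6/0.263 = 2789.354; AUC_ev,0→∞ = 2347.325 + 2789.354 = 5136.679 µg/L·h
F = (AUC_ev/D_ev)/(AUC_iv/D_iv) = (5136.679/800)/(3281.651/200) = 6.42085/16.408255 = 0.3913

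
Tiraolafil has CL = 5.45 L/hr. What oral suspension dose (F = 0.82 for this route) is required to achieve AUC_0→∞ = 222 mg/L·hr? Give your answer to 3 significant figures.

Dose = 1480 mg

Dose = CL × AUC_0→∞ / F
     = 5.45 × 222 / 0.82 = 1475.49 mg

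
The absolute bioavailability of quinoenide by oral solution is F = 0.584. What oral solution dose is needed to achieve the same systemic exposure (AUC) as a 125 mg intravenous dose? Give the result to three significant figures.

For equal systemic exposure: F × D_ev = D_iv
D_ev = D_iv / F = 125 / 0.584 = 214.041 mg

D_oral = 214 mg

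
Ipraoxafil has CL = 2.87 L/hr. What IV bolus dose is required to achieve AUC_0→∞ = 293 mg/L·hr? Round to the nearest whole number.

Dose_iv = CL × AUC_0→∞
     = 2.87 × 293 = 840.91 mg

Dose = 841 mg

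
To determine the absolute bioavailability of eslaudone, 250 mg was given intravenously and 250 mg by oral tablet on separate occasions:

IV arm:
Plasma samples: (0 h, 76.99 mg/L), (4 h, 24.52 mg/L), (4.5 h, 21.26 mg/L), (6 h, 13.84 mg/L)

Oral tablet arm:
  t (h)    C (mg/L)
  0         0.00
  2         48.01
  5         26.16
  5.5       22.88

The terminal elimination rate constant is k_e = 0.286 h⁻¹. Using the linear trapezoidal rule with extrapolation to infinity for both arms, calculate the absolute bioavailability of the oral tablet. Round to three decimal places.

F = 0.870

Trapezoidal AUC_0→6 (IV):
  [0→4]: (76.99+24.52)/2 × 4 = 203.02
  [4→4.5]: (24.52+21.26)/2 × 0.5 = 11.445
  [4.5→6]: (21.26+13.84)/2 × 1.5 = 26.325
  Sum = 240.79 mg/L·h
IV tail: 13.84/0.286 = 48.392; AUC_iv,0→∞ = 240.79 + 48.392 = 289.182 mg/L·h
Trapezoidal AUC_0→5.5 (oral tablet):
  [0→2]: (0.00+48.01)/2 × 2 = 48.01
  [2→5]: (48.01+26.16)/2 × 3 = 111.255
  [5→5.5]: (26.16+22.88)/2 × 0.5 = 12.26
  Sum = 171.525 mg/L·h
oral tablet tail: 22.88/0.286 = 80.000; AUC_ev,0→∞ = 171.525 + 80.000 = 251.525 mg/L·h
F = (AUC_ev/D_ev)/(AUC_iv/D_iv) = (251.525/250)/(289.182/250) = 1.0061/1.156728 = 0.8698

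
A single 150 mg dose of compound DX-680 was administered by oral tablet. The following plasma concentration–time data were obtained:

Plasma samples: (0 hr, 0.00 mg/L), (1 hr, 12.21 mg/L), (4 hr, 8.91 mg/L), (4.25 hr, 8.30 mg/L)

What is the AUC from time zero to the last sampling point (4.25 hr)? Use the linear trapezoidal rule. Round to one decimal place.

AUC = 39.9 mg/L·hr

Trapezoidal AUC_0→4.25:
  [0→1]: (0.00+12.21)/2 × 1 = 6.105
  [1→4]: (12.21+8.91)/2 × 3 = 31.68
  [4→4.25]: (8.91+8.30)/2 × 0.25 = 2.15125
  Sum = 39.93625 mg/L·hr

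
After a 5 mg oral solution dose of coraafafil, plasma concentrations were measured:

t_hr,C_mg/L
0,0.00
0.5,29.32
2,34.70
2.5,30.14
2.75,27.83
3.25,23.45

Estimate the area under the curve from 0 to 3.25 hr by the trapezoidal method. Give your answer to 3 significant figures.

AUC = 91.6 mg/L·hr

Trapezoidal AUC_0→3.25:
  [0→0.5]: (0.00+29.32)/2 × 0.5 = 7.33
  [0.5→2]: (29.32+34.70)/2 × 1.5 = 48.015
  [2→2.5]: (34.70+30.14)/2 × 0.5 = 16.21
  [2.5→2.75]: (30.14+27.83)/2 × 0.25 = 7.24625
  [2.75→3.25]: (27.83+23.45)/2 × 0.5 = 12.82
  Sum = 91.62125 mg/L·hr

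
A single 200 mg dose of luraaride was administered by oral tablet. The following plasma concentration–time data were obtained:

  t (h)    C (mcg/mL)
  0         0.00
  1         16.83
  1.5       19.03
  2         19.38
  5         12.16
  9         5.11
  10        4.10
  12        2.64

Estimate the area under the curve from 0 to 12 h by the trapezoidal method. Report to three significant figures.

AUC = 120 mcg/mL·h

Trapezoidal AUC_0→12:
  [0→1]: (0.00+16.83)/2 × 1 = 8.415
  [1→1.5]: (16.83+19.03)/2 × 0.5 = 8.965
  [1.5→2]: (19.03+19.38)/2 × 0.5 = 9.6025
  [2→5]: (19.38+12.16)/2 × 3 = 47.31
  [5→9]: (12.16+5.11)/2 × 4 = 34.54
  [9→10]: (5.11+4.10)/2 × 1 = 4.605
  [10→12]: (4.10+2.64)/2 × 2 = 6.74
  Sum = 120.1775 mcg/mL·h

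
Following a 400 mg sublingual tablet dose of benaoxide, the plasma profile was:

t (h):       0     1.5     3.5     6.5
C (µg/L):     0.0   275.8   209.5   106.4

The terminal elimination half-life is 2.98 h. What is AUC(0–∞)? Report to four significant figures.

Trapezoidal AUC_0→6.5:
  [0→1.5]: (0.0+275.8)/2 × 1.5 = 206.85
  [1.5→3.5]: (275.8+209.5)/2 × 2 = 485.3
  [3.5→6.5]: (209.5+106.4)/2 × 3 = 473.85
  Sum = 1166.0 µg/L·h
k_e = ln2 / t½ = 0.693147 / 2.98 = 0.2326 h^-1
Extrapolated tail: C_last / k_e = 106.4 / 0.2326 = 457.438
AUC_0→∞ = 1166.0 + 457.438 = 1623.438 µg/L·h

AUC = 1623 µg/L·h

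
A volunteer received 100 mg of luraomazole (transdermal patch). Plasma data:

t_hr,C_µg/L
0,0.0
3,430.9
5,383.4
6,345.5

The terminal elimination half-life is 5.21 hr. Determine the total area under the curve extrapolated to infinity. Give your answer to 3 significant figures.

AUC = 4420 µg/L·hr

Trapezoidal AUC_0→6:
  [0→3]: (0.0+430.9)/2 × 3 = 646.35
  [3→5]: (430.9+383.4)/2 × 2 = 814.3
  [5→6]: (383.4+345.5)/2 × 1 = 364.45
  Sum = 1825.1 µg/L·hr
k_e = ln2 / t½ = 0.693147 / 5.21 = 0.1330 hr^-1
Extrapolated tail: C_last / k_e = 345.5 / 0.133 = 2597.744
AUC_0→∞ = 1825.1 + 2597.744 = 4422.844 µg/L·hr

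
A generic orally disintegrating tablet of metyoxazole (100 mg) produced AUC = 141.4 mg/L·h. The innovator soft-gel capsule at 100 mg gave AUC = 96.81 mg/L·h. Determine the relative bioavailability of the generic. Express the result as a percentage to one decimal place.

F_rel = 146.1%

F_rel = (AUC_test/D_test) / (AUC_ref/D_ref)
      = (141.4/100) / (96.81/100)
      = 1.414 / 0.9681 = 1.4606 = 146.06%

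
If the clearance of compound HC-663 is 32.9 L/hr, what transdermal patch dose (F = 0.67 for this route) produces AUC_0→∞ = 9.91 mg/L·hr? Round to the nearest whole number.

Dose = 487 mg

Dose = CL × AUC_0→∞ / F
     = 32.9 × 9.91 / 0.67 = 486.625 mg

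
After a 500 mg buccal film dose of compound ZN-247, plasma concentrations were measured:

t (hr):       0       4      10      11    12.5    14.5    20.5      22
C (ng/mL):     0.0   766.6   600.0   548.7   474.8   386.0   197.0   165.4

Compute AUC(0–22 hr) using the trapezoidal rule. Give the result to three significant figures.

Trapezoidal AUC_0→22:
  [0→4]: (0.0+766.6)/2 × 4 = 1533.2
  [4→10]: (766.6+600.0)/2 × 6 = 4099.8
  [10→11]: (600.0+548.7)/2 × 1 = 574.35
  [11→12.5]: (548.7+474.8)/2 × 1.5 = 767.625
  [12.5→14.5]: (474.8+386.0)/2 × 2 = 860.8
  [14.5→20.5]: (386.0+197.0)/2 × 6 = 1749.0
  [20.5→22]: (197.0+165.4)/2 × 1.5 = 271.8
  Sum = 9856.575 ng/mL·hr

AUC = 9860 ng/mL·hr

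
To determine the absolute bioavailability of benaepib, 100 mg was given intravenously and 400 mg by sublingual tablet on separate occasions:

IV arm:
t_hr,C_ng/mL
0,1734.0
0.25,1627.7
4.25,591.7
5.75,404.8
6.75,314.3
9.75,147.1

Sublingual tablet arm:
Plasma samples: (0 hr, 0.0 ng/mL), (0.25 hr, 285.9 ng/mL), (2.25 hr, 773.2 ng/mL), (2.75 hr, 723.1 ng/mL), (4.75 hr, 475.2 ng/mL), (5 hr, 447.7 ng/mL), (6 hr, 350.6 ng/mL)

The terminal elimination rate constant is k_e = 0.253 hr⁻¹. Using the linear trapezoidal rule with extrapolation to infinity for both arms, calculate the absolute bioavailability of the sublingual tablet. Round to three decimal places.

F = 0.158

Trapezoidal AUC_0→9.75 (IV):
  [0→0.25]: (1734.0+1627.7)/2 × 0.25 = 420.2125
  [0.25→4.25]: (1627.7+591.7)/2 × 4 = 4438.8
  [4.25→5.75]: (591.7+404.8)/2 × 1.5 = 747.375
  [5.75→6.75]: (404.8+314.3)/2 × 1 = 359.55
  [6.75→9.75]: (314.3+147.1)/2 × 3 = 692.1
  Sum = 6658.0375 ng/mL·hr
IV tail: 147.1/0.253 = 581.423; AUC_iv,0→∞ = 6658.0375 + 581.423 = 7239.4605 ng/mL·hr
Trapezoidal AUC_0→6 (sublingual tablet):
  [0→0.25]: (0.0+285.9)/2 × 0.25 = 35.7375
  [0.25→2.25]: (285.9+773.2)/2 × 2 = 1059.1
  [2.25→2.75]: (773.2+723.1)/2 × 0.5 = 374.075
  [2.75→4.75]: (723.1+475.2)/2 × 2 = 1198.3
  [4.75→5]: (475.2+447.7)/2 × 0.25 = 115.3625
  [5→6]: (447.7+350.6)/2 × 1 = 399.15
  Sum = 3181.725 ng/mL·hr
sublingual tablet tail: 350.6/0.253 = 1385.771; AUC_ev,0→∞ = 3181.725 + 1385.771 = 4567.496 ng/mL·hr
F = (AUC_ev/D_ev)/(AUC_iv/D_iv) = (4567.496/400)/(7239.4605/100) = 11.41874/72.394605 = 0.1577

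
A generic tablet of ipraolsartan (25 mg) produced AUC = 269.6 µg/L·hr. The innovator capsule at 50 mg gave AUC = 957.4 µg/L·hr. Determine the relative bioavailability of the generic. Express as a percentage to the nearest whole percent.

F_rel = (AUC_test/D_test) / (AUC_ref/D_ref)
      = (269.6/25) / (957.4/50)
      = 10.784 / 19.148 = 0.5632 = 56.32%

F_rel = 56%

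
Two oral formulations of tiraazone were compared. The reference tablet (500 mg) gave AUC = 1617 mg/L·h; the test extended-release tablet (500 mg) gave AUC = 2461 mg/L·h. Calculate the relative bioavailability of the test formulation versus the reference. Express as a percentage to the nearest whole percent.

F_rel = 152%

F_rel = (AUC_test/D_test) / (AUC_ref/D_ref)
      = (2461/500) / (1617/500)
      = 4.922 / 3.234 = 1.5220 = 152.20%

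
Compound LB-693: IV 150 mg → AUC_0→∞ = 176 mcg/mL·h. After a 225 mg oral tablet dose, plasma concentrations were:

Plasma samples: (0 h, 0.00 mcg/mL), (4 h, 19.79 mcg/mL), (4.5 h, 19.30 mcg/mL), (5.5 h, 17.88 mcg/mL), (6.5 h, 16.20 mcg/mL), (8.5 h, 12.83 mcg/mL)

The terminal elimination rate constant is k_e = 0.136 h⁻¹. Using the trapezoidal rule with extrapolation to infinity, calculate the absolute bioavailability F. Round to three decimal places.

F = 0.789

Trapezoidal AUC_0→8.5 (oral tablet):
  [0→4]: (0.00+19.79)/2 × 4 = 39.58
  [4→4.5]: (19.79+19.30)/2 × 0.5 = 9.7725
  [4.5→5.5]: (19.30+17.88)/2 × 1 = 18.59
  [5.5→6.5]: (17.88+16.20)/2 × 1 = 17.04
  [6.5→8.5]: (16.20+12.83)/2 × 2 = 29.03
  Sum = 114.0125 mcg/mL·h
Tail: C_last/k_e = 12.83/0.136 = 94.338
AUC_0→∞ (oral tablet) = 114.0125 + 94.338 = 208.3505 mcg/mL·h
F = (AUC_ev/D_ev)/(AUC_iv/D_iv) = (208.3505/225)/(176/150) = 0.926002/1.17333 = 0.7892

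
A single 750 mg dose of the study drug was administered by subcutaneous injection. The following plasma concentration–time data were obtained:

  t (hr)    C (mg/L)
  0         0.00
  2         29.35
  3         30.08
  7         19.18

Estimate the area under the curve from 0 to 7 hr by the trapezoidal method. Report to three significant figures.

Trapezoidal AUC_0→7:
  [0→2]: (0.00+29.35)/2 × 2 = 29.35
  [2→3]: (29.35+30.08)/2 × 1 = 29.715
  [3→7]: (30.08+19.18)/2 × 4 = 98.52
  Sum = 157.585 mg/L·hr

AUC = 158 mg/L·hr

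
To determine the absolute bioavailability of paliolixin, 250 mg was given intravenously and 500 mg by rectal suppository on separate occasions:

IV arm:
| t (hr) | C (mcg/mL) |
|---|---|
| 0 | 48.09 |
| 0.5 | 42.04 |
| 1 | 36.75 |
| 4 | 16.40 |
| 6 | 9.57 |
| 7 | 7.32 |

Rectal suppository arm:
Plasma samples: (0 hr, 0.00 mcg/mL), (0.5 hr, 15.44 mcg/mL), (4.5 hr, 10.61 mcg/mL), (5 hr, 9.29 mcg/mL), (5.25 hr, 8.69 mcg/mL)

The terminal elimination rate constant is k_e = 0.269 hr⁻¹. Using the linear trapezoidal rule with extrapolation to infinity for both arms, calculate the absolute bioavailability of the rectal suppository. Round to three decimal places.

F = 0.260

Trapezoidal AUC_0→7 (IV):
  [0→0.5]: (48.09+42.04)/2 × 0.5 = 22.5325
  [0.5→1]: (42.04+36.75)/2 × 0.5 = 19.6975
  [1→4]: (36.75+16.40)/2 × 3 = 79.725
  [4→6]: (16.40+9.57)/2 × 2 = 25.97
  [6→7]: (9.57+7.32)/2 × 1 = 8.445
  Sum = 156.37 mcg/mL·hr
IV tail: 7.32/0.269 = 27.212; AUC_iv,0→∞ = 156.37 + 27.212 = 183.582 mcg/mL·hr
Trapezoidal AUC_0→5.25 (rectal suppository):
  [0→0.5]: (0.00+15.44)/2 × 0.5 = 3.86
  [0.5→4.5]: (15.44+10.61)/2 × 4 = 52.1
  [4.5→5]: (10.61+9.29)/2 × 0.5 = 4.975
  [5→5.25]: (9.29+8.69)/2 × 0.25 = 2.2475
  Sum = 63.1825 mcg/mL·hr
rectal suppository tail: 8.69/0.269 = 32.305; AUC_ev,0→∞ = 63.1825 + 32.305 = 95.4875 mcg/mL·hr
F = (AUC_ev/D_ev)/(AUC_iv/D_iv) = (95.4875/500)/(183.582/250) = 0.190975/0.734328 = 0.2601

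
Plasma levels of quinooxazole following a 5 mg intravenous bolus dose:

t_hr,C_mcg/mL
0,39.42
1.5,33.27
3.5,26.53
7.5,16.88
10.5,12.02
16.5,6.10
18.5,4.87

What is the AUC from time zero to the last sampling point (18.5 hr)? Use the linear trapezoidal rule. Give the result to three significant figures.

AUC = 310 mcg/mL·hr

Trapezoidal AUC_0→18.5:
  [0→1.5]: (39.42+33.27)/2 × 1.5 = 54.5175
  [1.5→3.5]: (33.27+26.53)/2 × 2 = 59.8
  [3.5→7.5]: (26.53+16.88)/2 × 4 = 86.82
  [7.5→10.5]: (16.88+12.02)/2 × 3 = 43.35
  [10.5→16.5]: (12.02+6.10)/2 × 6 = 54.36
  [16.5→18.5]: (6.10+4.87)/2 × 2 = 10.97
  Sum = 309.8175 mcg/mL·hr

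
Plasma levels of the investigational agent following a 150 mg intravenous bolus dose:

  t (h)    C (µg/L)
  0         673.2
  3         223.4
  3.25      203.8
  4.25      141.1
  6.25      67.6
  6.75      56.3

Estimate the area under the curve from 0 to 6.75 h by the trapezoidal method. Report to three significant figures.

Trapezoidal AUC_0→6.75:
  [0→3]: (673.2+223.4)/2 × 3 = 1344.9
  [3→3.25]: (223.4+203.8)/2 × 0.25 = 53.4
  [3.25→4.25]: (203.8+141.1)/2 × 1 = 172.45
  [4.25→6.25]: (141.1+67.6)/2 × 2 = 208.7
  [6.25→6.75]: (67.6+56.3)/2 × 0.5 = 30.975
  Sum = 1810.425 µg/L·h

AUC = 1810 µg/L·h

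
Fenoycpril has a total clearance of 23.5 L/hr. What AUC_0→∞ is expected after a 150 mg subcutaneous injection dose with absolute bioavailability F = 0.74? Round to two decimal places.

AUC_0→∞ = F × Dose / CL
        = 0.74 × 150 / 23.5 = 4.7234 mg/L·hr

AUC = 4.72 mg/L·hr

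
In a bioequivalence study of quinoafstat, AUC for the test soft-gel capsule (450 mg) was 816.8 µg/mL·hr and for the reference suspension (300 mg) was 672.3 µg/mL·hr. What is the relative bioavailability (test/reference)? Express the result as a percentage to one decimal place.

F_rel = (AUC_test/D_test) / (AUC_ref/D_ref)
      = (816.8/450) / (672.3/300)
      = 1.81511 / 2.241 = 0.8100 = 81.00%

F_rel = 81.0%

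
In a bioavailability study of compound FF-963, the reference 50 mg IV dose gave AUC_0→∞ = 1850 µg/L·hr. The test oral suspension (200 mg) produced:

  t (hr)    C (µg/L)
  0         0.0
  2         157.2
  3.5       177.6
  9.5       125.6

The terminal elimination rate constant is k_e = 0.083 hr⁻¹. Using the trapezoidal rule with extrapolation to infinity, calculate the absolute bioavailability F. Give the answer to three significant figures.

F = 0.383

Trapezoidal AUC_0→9.5 (oral suspension):
  [0→2]: (0.0+157.2)/2 × 2 = 157.2
  [2→3.5]: (157.2+177.6)/2 × 1.5 = 251.1
  [3.5→9.5]: (177.6+125.6)/2 × 6 = 909.6
  Sum = 1317.9 µg/L·hr
Tail: C_last/k_e = 125.6/0.083 = 1513.253
AUC_0→∞ (oral suspension) = 1317.9 + 1513.253 = 2831.153 µg/L·hr
F = (AUC_ev/D_ev)/(AUC_iv/D_iv) = (2831.153/200)/(1850/50) = 14.155765/37 = 0.3826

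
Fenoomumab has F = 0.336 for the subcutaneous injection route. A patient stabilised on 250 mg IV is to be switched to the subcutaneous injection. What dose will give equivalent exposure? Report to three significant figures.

For equal systemic exposure: F × D_ev = D_iv
D_ev = D_iv / F = 250 / 0.336 = 744.048 mg

D_subcutaneous = 744 mg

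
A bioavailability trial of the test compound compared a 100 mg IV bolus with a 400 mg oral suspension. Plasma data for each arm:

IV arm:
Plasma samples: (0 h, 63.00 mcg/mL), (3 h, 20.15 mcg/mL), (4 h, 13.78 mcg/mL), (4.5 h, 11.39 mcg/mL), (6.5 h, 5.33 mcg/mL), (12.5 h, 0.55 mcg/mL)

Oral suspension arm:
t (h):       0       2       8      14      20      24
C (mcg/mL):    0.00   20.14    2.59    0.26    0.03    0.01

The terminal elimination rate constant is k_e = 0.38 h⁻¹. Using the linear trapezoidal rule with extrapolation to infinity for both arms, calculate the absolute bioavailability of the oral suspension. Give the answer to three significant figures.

Trapezoidal AUC_0→12.5 (IV):
  [0→3]: (63.00+20.15)/2 × 3 = 124.725
  [3→4]: (20.15+13.78)/2 × 1 = 16.965
  [4→4.5]: (13.78+11.39)/2 × 0.5 = 6.2925
  [4.5→6.5]: (11.39+5.33)/2 × 2 = 16.72
  [6.5→12.5]: (5.33+0.55)/2 × 6 = 17.64
  Sum = 182.3425 mcg/mL·h
IV tail: 0.55/0.38 = 1.447; AUC_iv,0→∞ = 182.3425 + 1.447 = 183.7895 mcg/mL·h
Trapezoidal AUC_0→24 (oral suspension):
  [0→2]: (0.00+20.14)/2 × 2 = 20.14
  [2→8]: (20.14+2.59)/2 × 6 = 68.19
  [8→14]: (2.59+0.26)/2 × 6 = 8.55
  [14→20]: (0.26+0.03)/2 × 6 = 0.87
  [20→24]: (0.03+0.01)/2 × 4 = 0.08
  Sum = 97.83 mcg/mL·h
oral suspension tail: 0.01/0.38 = 0.026; AUC_ev,0→∞ = 97.83 + 0.026 = 97.856 mcg/mL·h
F = (AUC_ev/D_ev)/(AUC_iv/D_iv) = (97.856/400)/(183.7895/100) = 0.24464/1.837895 = 0.1331

F = 0.133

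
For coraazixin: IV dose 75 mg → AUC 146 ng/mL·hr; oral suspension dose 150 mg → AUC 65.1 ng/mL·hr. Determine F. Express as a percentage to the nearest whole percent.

F = (AUC_ev / D_ev) / (AUC_iv / D_iv)
  = (65.1/150) / (146/75)
  = 0.434 / 1.94667 = 0.2229
  = 22.29%

F = 22%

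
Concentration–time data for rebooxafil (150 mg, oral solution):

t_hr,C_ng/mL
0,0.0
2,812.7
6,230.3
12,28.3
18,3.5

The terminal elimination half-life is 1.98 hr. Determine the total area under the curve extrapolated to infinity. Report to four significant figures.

AUC = 3780 ng/mL·hr

Trapezoidal AUC_0→18:
  [0→2]: (0.0+812.7)/2 × 2 = 812.7
  [2→6]: (812.7+230.3)/2 × 4 = 2086.0
  [6→12]: (230.3+28.3)/2 × 6 = 775.8
  [12→18]: (28.3+3.5)/2 × 6 = 95.4
  Sum = 3769.9 ng/mL·hr
k_e = ln2 / t½ = 0.693147 / 1.98 = 0.3501 hr^-1
Extrapolated tail: C_last / k_e = 3.5 / 0.3501 = 9.997
AUC_0→∞ = 3769.9 + 9.997 = 3779.897 ng/mL·hr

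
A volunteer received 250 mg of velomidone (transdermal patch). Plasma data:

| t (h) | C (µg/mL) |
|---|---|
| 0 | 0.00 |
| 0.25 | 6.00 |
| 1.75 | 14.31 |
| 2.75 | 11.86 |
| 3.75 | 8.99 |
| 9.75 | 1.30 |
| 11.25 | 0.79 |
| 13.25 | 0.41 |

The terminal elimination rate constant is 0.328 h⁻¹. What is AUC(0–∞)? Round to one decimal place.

Trapezoidal AUC_0→13.25:
  [0→0.25]: (0.00+6.00)/2 × 0.25 = 0.75
  [0.25→1.75]: (6.00+14.31)/2 × 1.5 = 15.2325
  [1.75→2.75]: (14.31+11.86)/2 × 1 = 13.085
  [2.75→3.75]: (11.86+8.99)/2 × 1 = 10.425
  [3.75→9.75]: (8.99+1.30)/2 × 6 = 30.87
  [9.75→11.25]: (1.30+0.79)/2 × 1.5 = 1.5675
  [11.25→13.25]: (0.79+0.41)/2 × 2 = 1.2
  Sum = 73.13 µg/mL·h
Extrapolated tail: C_last / k_e = 0.41 / 0.328 = 1.250
AUC_0→∞ = 73.13 + 1.250 = 74.38 µg/mL·h

AUC = 74.4 µg/mL·h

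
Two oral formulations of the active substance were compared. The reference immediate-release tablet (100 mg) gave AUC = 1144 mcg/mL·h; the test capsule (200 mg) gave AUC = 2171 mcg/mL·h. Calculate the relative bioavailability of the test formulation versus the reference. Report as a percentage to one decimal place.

F_rel = 94.9%

F_rel = (AUC_test/D_test) / (AUC_ref/D_ref)
      = (2171/200) / (1144/100)
      = 10.855 / 11.44 = 0.9489 = 94.89%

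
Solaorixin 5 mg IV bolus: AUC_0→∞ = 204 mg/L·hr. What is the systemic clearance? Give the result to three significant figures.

CL = Dose_iv / AUC_0→∞
   = 5 / 204 = 0.0245098 L/hr

CL = 0.0245 L/hr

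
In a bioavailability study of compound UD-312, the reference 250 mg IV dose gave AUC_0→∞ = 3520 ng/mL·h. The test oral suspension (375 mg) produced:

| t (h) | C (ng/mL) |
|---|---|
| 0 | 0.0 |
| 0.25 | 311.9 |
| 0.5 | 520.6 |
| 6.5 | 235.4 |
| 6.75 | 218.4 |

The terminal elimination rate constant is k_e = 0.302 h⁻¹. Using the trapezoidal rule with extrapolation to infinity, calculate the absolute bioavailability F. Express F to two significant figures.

F = 0.60

Trapezoidal AUC_0→6.75 (oral suspension):
  [0→0.25]: (0.0+311.9)/2 × 0.25 = 38.9875
  [0.25→0.5]: (311.9+520.6)/2 × 0.25 = 104.0625
  [0.5→6.5]: (520.6+235.4)/2 × 6 = 2268.0
  [6.5→6.75]: (235.4+218.4)/2 × 0.25 = 56.725
  Sum = 2467.775 ng/mL·h
Tail: C_last/k_e = 218.4/0.302 = 723.179
AUC_0→∞ (oral suspension) = 2467.775 + 723.179 = 3190.954 ng/mL·h
F = (AUC_ev/D_ev)/(AUC_iv/D_iv) = (3190.954/375)/(3520/250) = 8.50921/14.08 = 0.6043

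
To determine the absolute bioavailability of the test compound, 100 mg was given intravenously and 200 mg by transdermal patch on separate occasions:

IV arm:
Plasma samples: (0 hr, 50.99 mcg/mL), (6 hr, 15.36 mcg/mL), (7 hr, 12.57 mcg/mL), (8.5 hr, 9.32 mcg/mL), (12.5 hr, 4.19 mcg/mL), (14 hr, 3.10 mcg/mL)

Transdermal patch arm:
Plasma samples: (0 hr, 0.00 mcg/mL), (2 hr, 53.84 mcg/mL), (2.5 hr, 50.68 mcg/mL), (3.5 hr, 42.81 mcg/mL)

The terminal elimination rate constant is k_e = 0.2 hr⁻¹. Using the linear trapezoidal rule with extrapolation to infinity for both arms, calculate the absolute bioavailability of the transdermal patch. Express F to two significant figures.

F = 0.61

Trapezoidal AUC_0→14 (IV):
  [0→6]: (50.99+15.36)/2 × 6 = 199.05
  [6→7]: (15.36+12.57)/2 × 1 = 13.965
  [7→8.5]: (12.57+9.32)/2 × 1.5 = 16.4175
  [8.5→12.5]: (9.32+4.19)/2 × 4 = 27.02
  [12.5→14]: (4.19+3.10)/2 × 1.5 = 5.4675
  Sum = 261.92 mcg/mL·hr
IV tail: 3.10/0.2 = 15.500; AUC_iv,0→∞ = 261.92 + 15.500 = 277.42 mcg/mL·hr
Trapezoidal AUC_0→3.5 (transdermal patch):
  [0→2]: (0.00+53.84)/2 × 2 = 53.84
  [2→2.5]: (53.84+50.68)/2 × 0.5 = 26.13
  [2.5→3.5]: (50.68+42.81)/2 × 1 = 46.745
  Sum = 126.715 mcg/mL·hr
transdermal patch tail: 42.81/0.2 = 214.050; AUC_ev,0→∞ = 126.715 + 214.050 = 340.765 mcg/mL·hr
F = (AUC_ev/D_ev)/(AUC_iv/D_iv) = (340.765/200)/(277.42/100) = 1.703825/2.7742 = 0.6142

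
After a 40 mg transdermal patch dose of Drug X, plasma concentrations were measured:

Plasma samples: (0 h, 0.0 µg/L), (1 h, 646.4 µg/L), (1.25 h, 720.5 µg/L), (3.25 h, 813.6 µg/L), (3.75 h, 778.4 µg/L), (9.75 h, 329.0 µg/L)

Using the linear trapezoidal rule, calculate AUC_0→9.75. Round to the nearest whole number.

AUC = 5748 µg/L·h

Trapezoidal AUC_0→9.75:
  [0→1]: (0.0+646.4)/2 × 1 = 323.2
  [1→1.25]: (646.4+720.5)/2 × 0.25 = 170.8625
  [1.25→3.25]: (720.5+813.6)/2 × 2 = 1534.1
  [3.25→3.75]: (813.6+778.4)/2 × 0.5 = 398.0
  [3.75→9.75]: (778.4+329.0)/2 × 6 = 3322.2
  Sum = 5748.3625 µg/L·h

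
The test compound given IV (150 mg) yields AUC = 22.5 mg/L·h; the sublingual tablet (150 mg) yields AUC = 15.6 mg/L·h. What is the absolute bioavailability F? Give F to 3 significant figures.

F = (AUC_ev / D_ev) / (AUC_iv / D_iv)
  = (15.6/150) / (22.5/150)
  = 0.104 / 0.15 = 0.6933

F = 0.693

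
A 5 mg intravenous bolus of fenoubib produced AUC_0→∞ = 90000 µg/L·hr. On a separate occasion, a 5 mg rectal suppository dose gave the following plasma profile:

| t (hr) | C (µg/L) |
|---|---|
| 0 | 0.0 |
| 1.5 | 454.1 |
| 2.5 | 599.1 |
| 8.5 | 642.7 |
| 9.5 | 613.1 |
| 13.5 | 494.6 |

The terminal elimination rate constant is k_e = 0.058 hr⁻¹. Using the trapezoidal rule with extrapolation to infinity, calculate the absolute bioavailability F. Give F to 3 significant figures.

Trapezoidal AUC_0→13.5 (rectal suppository):
  [0→1.5]: (0.0+454.1)/2 × 1.5 = 340.575
  [1.5→2.5]: (454.1+599.1)/2 × 1 = 526.6
  [2.5→8.5]: (599.1+642.7)/2 × 6 = 3725.4
  [8.5→9.5]: (642.7+613.1)/2 × 1 = 627.9
  [9.5→13.5]: (613.1+494.6)/2 × 4 = 2215.4
  Sum = 7435.875 µg/L·hr
Tail: C_last/k_e = 494.6/0.058 = 8527.586
AUC_0→∞ (rectal suppository) = 7435.875 + 8527.586 = 15963.461 µg/L·hr
F = (AUC_ev/D_ev)/(AUC_iv/D_iv) = (15963.461/5)/(90000/5) = 3192.6922/18000 = 0.1774

F = 0.177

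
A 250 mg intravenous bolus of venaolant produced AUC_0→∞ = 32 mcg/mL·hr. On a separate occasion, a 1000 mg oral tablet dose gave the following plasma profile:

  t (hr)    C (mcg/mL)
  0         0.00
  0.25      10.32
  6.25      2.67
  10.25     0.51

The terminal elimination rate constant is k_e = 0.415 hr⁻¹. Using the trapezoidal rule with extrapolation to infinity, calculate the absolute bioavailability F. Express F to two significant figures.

Trapezoidal AUC_0→10.25 (oral tablet):
  [0→0.25]: (0.00+10.32)/2 × 0.25 = 1.29
  [0.25→6.25]: (10.32+2.67)/2 × 6 = 38.97
  [6.25→10.25]: (2.67+0.51)/2 × 4 = 6.36
  Sum = 46.62 mcg/mL·hr
Tail: C_last/k_e = 0.51/0.415 = 1.229
AUC_0→∞ (oral tablet) = 46.62 + 1.229 = 47.849 mcg/mL·hr
F = (AUC_ev/D_ev)/(AUC_iv/D_iv) = (47.849/1000)/(32/250) = 0.047849/0.128 = 0.3738

F = 0.37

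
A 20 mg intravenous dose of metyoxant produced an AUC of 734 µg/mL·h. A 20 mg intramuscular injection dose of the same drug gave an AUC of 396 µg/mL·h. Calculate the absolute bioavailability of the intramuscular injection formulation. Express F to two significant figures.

F = (AUC_ev / D_ev) / (AUC_iv / D_iv)
  = (396/20) / (734/20)
  = 19.8 / 36.7 = 0.5395

F = 0.54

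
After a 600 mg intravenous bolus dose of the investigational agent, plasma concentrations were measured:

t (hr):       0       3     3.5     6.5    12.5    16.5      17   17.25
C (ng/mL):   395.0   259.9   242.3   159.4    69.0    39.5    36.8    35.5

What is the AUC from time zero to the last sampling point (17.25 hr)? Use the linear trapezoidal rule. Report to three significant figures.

AUC = 2640 ng/mL·hr

Trapezoidal AUC_0→17.25:
  [0→3]: (395.0+259.9)/2 × 3 = 982.35
  [3→3.5]: (259.9+242.3)/2 × 0.5 = 125.55
  [3.5→6.5]: (242.3+159.4)/2 × 3 = 602.55
  [6.5→12.5]: (159.4+69.0)/2 × 6 = 685.2
  [12.5→16.5]: (69.0+39.5)/2 × 4 = 217.0
  [16.5→17]: (39.5+36.8)/2 × 0.5 = 19.075
  [17→17.25]: (36.8+35.5)/2 × 0.25 = 9.0375
  Sum = 2640.7625 ng/mL·hr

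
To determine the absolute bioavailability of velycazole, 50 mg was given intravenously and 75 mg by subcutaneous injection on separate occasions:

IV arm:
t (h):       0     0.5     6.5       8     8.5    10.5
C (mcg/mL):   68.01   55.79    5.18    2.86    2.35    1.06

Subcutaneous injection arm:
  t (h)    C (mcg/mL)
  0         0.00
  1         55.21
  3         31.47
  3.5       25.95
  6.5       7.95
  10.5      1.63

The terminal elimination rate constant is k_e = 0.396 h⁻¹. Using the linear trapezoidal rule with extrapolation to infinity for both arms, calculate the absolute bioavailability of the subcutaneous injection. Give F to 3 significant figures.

Trapezoidal AUC_0→10.5 (IV):
  [0→0.5]: (68.01+55.79)/2 × 0.5 = 30.95
  [0.5→6.5]: (55.79+5.18)/2 × 6 = 182.91
  [6.5→8]: (5.18+2.86)/2 × 1.5 = 6.03
  [8→8.5]: (2.86+2.35)/2 × 0.5 = 1.3025
  [8.5→10.5]: (2.35+1.06)/2 × 2 = 3.41
  Sum = 224.6025 mcg/mL·h
IV tail: 1.06/0.396 = 2.677; AUC_iv,0→∞ = 224.6025 + 2.677 = 227.2795 mcg/mL·h
Trapezoidal AUC_0→10.5 (subcutaneous injection):
  [0→1]: (0.00+55.21)/2 × 1 = 27.605
  [1→3]: (55.21+31.47)/2 × 2 = 86.68
  [3→3.5]: (31.47+25.95)/2 × 0.5 = 14.355
  [3.5→6.5]: (25.95+7.95)/2 × 3 = 50.85
  [6.5→10.5]: (7.95+1.63)/2 × 4 = 19.16
  Sum = 198.65 mcg/mL·h
subcutaneous injection tail: 1.63/0.396 = 4.116; AUC_ev,0→∞ = 198.65 + 4.116 = 202.766 mcg/mL·h
F = (AUC_ev/D_ev)/(AUC_iv/D_iv) = (202.766/75)/(227.2795/50) = 2.70355/4.54559 = 0.5948

F = 0.595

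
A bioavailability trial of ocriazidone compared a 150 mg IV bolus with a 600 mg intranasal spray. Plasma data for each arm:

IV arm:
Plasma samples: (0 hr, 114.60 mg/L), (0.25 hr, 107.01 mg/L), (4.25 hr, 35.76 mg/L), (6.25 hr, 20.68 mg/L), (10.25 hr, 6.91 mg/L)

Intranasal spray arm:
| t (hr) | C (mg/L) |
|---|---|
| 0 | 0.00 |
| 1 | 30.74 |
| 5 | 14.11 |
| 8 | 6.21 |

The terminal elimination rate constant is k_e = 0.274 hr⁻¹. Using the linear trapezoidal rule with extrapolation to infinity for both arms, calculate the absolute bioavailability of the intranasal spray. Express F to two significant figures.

F = 0.088

Trapezoidal AUC_0→10.25 (IV):
  [0→0.25]: (114.60+107.01)/2 × 0.25 = 27.70125
  [0.25→4.25]: (107.01+35.76)/2 × 4 = 285.54
  [4.25→6.25]: (35.76+20.68)/2 × 2 = 56.44
  [6.25→10.25]: (20.68+6.91)/2 × 4 = 55.18
  Sum = 424.86125 mg/L·hr
IV tail: 6.91/0.274 = 25.219; AUC_iv,0→∞ = 424.86125 + 25.219 = 450.08025 mg/L·hr
Trapezoidal AUC_0→8 (intranasal spray):
  [0→1]: (0.00+30.74)/2 × 1 = 15.37
  [1→5]: (30.74+14.11)/2 × 4 = 89.7
  [5→8]: (14.11+6.21)/2 × 3 = 30.48
  Sum = 135.55 mg/L·hr
intranasal spray tail: 6.21/0.274 = 22.664; AUC_ev,0→∞ = 135.55 + 22.664 = 158.214 mg/L·hr
F = (AUC_ev/D_ev)/(AUC_iv/D_iv) = (158.214/600)/(450.08025/150) = 0.26369/3.000535 = 0.0879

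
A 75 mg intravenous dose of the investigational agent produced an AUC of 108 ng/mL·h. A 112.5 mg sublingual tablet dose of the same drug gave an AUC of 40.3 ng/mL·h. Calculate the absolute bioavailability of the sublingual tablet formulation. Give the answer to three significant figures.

F = 0.249

F = (AUC_ev / D_ev) / (AUC_iv / D_iv)
  = (40.3/112.5) / (108/75)
  = 0.358222 / 1.44 = 0.2488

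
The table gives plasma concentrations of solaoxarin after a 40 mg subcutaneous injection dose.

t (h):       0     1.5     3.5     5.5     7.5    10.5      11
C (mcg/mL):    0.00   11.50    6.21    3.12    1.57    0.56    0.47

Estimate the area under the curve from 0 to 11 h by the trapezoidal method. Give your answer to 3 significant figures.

Trapezoidal AUC_0→11:
  [0→1.5]: (0.00+11.50)/2 × 1.5 = 8.625
  [1.5→3.5]: (11.50+6.21)/2 × 2 = 17.71
  [3.5→5.5]: (6.21+3.12)/2 × 2 = 9.33
  [5.5→7.5]: (3.12+1.57)/2 × 2 = 4.69
  [7.5→10.5]: (1.57+0.56)/2 × 3 = 3.195
  [10.5→11]: (0.56+0.47)/2 × 0.5 = 0.2575
  Sum = 43.8075 mcg/mL·h

AUC = 43.8 mcg/mL·h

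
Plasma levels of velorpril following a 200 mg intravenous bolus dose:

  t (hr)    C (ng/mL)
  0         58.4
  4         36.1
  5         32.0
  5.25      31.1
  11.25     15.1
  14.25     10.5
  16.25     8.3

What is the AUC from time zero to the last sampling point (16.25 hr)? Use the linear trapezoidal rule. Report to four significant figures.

AUC = 426.7 ng/mL·hr

Trapezoidal AUC_0→16.25:
  [0→4]: (58.4+36.1)/2 × 4 = 189.0
  [4→5]: (36.1+32.0)/2 × 1 = 34.05
  [5→5.25]: (32.0+31.1)/2 × 0.25 = 7.8875
  [5.25→11.25]: (31.1+15.1)/2 × 6 = 138.6
  [11.25→14.25]: (15.1+10.5)/2 × 3 = 38.4
  [14.25→16.25]: (10.5+8.3)/2 × 2 = 18.8
  Sum = 426.7375 ng/mL·hr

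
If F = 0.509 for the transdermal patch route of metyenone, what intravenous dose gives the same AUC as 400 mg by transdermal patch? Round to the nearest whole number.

Systemic exposure from an extravascular dose = F × D_ev, so the equivalent IV dose is F × D_ev.
D_iv = F × D_ev = 0.509 × 400 = 203.6 mg

D_iv = 204 mg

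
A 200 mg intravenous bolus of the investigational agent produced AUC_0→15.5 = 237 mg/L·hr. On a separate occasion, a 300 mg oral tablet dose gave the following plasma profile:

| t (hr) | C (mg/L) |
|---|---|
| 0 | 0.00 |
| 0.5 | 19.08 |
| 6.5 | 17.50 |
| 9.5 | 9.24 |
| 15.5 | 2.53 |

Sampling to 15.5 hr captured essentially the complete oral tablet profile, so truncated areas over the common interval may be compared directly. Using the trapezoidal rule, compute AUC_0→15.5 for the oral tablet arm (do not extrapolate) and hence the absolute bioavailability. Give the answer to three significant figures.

F = 0.534

Trapezoidal AUC_0→15.5 (oral tablet):
  [0→0.5]: (0.00+19.08)/2 × 0.5 = 4.77
  [0.5→6.5]: (19.08+17.50)/2 × 6 = 109.74
  [6.5→9.5]: (17.50+9.24)/2 × 3 = 40.11
  [9.5→15.5]: (9.24+2.53)/2 × 6 = 35.31
  Sum = 189.93 mg/L·hr
F = (AUC_ev/D_ev)/(AUC_iv/D_iv) = (189.93/300)/(237/200) = 0.6331/1.185 = 0.5343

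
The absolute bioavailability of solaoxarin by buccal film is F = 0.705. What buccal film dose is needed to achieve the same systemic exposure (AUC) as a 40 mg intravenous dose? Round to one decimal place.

D_buccal = 56.7 mg

For equal systemic exposure: F × D_ev = D_iv
D_ev = D_iv / F = 40 / 0.705 = 56.7376 mg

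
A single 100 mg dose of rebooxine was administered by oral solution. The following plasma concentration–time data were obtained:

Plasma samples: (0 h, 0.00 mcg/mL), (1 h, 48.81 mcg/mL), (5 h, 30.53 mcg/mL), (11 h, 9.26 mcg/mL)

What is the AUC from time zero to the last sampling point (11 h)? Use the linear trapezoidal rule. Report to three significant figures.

AUC = 302 mcg/mL·h

Trapezoidal AUC_0→11:
  [0→1]: (0.00+48.81)/2 × 1 = 24.405
  [1→5]: (48.81+30.53)/2 × 4 = 158.68
  [5→11]: (30.53+9.26)/2 × 6 = 119.37
  Sum = 302.455 mcg/mL·h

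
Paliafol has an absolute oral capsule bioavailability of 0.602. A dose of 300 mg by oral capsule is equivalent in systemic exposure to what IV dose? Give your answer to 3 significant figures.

Systemic exposure from an extravascular dose = F × D_ev, so the equivalent IV dose is F × D_ev.
D_iv = F × D_ev = 0.602 × 300 = 180.6 mg

D_iv = 181 mg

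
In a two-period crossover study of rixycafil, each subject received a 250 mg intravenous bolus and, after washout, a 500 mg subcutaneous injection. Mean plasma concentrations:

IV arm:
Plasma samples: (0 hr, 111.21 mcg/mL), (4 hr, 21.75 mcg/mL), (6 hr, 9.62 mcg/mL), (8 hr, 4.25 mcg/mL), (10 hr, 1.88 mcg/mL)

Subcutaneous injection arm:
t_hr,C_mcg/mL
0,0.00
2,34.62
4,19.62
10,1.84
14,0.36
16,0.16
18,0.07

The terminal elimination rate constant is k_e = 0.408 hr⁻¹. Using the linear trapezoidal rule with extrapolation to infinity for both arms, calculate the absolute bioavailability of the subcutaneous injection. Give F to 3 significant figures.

F = 0.246

Trapezoidal AUC_0→10 (IV):
  [0→4]: (111.21+21.75)/2 × 4 = 265.92
  [4→6]: (21.75+9.62)/2 × 2 = 31.37
  [6→8]: (9.62+4.25)/2 × 2 = 13.87
  [8→10]: (4.25+1.88)/2 × 2 = 6.13
  Sum = 317.29 mcg/mL·hr
IV tail: 1.88/0.408 = 4.608; AUC_iv,0→∞ = 317.29 + 4.608 = 321.898 mcg/mL·hr
Trapezoidal AUC_0→18 (subcutaneous injection):
  [0→2]: (0.00+34.62)/2 × 2 = 34.62
  [2→4]: (34.62+19.62)/2 × 2 = 54.24
  [4→10]: (19.62+1.84)/2 × 6 = 64.38
  [10→14]: (1.84+0.36)/2 × 4 = 4.4
  [14→16]: (0.36+0.16)/2 × 2 = 0.52
  [16→18]: (0.16+0.07)/2 × 2 = 0.23
  Sum = 158.39 mcg/mL·hr
subcutaneous injection tail: 0.07/0.408 = 0.172; AUC_ev,0→∞ = 158.39 + 0.172 = 158.562 mcg/mL·hr
F = (AUC_ev/D_ev)/(AUC_iv/D_iv) = (158.562/500)/(321.898/250) = 0.317124/1.287592 = 0.2463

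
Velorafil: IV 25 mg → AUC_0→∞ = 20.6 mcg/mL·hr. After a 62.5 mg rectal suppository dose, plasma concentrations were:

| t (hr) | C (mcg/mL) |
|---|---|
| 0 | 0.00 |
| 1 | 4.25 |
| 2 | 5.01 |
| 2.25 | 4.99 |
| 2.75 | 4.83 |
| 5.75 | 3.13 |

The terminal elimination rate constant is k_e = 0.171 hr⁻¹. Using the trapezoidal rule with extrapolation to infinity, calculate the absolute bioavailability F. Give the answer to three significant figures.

Trapezoidal AUC_0→5.75 (rectal suppository):
  [0→1]: (0.00+4.25)/2 × 1 = 2.125
  [1→2]: (4.25+5.01)/2 × 1 = 4.63
  [2→2.25]: (5.01+4.99)/2 × 0.25 = 1.25
  [2.25→2.75]: (4.99+4.83)/2 × 0.5 = 2.455
  [2.75→5.75]: (4.83+3.13)/2 × 3 = 11.94
  Sum = 22.4 mcg/mL·hr
Tail: C_last/k_e = 3.13/0.171 = 18.304
AUC_0→∞ (rectal suppository) = 22.4 + 18.304 = 40.704 mcg/mL·hr
F = (AUC_ev/D_ev)/(AUC_iv/D_iv) = (40.704/62.5)/(20.6/25) = 0.651264/0.824 = 0.7904

F = 0.790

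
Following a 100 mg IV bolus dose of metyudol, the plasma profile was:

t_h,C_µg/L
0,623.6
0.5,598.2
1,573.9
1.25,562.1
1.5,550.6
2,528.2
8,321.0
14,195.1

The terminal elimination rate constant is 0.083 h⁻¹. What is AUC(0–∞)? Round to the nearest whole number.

AUC = 7596 µg/L·h

Trapezoidal AUC_0→14:
  [0→0.5]: (623.6+598.2)/2 × 0.5 = 305.45
  [0.5→1]: (598.2+573.9)/2 × 0.5 = 293.025
  [1→1.25]: (573.9+562.1)/2 × 0.25 = 142.0
  [1.25→1.5]: (562.1+550.6)/2 × 0.25 = 139.0875
  [1.5→2]: (550.6+528.2)/2 × 0.5 = 269.7
  [2→8]: (528.2+321.0)/2 × 6 = 2547.6
  [8→14]: (321.0+195.1)/2 × 6 = 1548.3
  Sum = 5245.1625 µg/L·h
Extrapolated tail: C_last / k_e = 195.1 / 0.083 = 2350.602
AUC_0→∞ = 5245.1625 + 2350.602 = 7595.7645 µg/L·h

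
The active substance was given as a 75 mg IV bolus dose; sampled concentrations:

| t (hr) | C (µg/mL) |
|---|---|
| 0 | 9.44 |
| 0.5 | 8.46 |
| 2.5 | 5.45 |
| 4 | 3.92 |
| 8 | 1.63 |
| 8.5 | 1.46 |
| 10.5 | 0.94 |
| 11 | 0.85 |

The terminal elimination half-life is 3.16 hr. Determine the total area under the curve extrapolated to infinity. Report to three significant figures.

AUC = 44.0 µg/mL·hr

Trapezoidal AUC_0→11:
  [0→0.5]: (9.44+8.46)/2 × 0.5 = 4.475
  [0.5→2.5]: (8.46+5.45)/2 × 2 = 13.91
  [2.5→4]: (5.45+3.92)/2 × 1.5 = 7.0275
  [4→8]: (3.92+1.63)/2 × 4 = 11.1
  [8→8.5]: (1.63+1.46)/2 × 0.5 = 0.7725
  [8.5→10.5]: (1.46+0.94)/2 × 2 = 2.4
  [10.5→11]: (0.94+0.85)/2 × 0.5 = 0.4475
  Sum = 40.1325 µg/mL·hr
k_e = ln2 / t½ = 0.693147 / 3.16 = 0.2194 hr^-1
Extrapolated tail: C_last / k_e = 0.85 / 0.2194 = 3.874
AUC_0→∞ = 40.1325 + 3.874 = 44.0065 µg/mL·hr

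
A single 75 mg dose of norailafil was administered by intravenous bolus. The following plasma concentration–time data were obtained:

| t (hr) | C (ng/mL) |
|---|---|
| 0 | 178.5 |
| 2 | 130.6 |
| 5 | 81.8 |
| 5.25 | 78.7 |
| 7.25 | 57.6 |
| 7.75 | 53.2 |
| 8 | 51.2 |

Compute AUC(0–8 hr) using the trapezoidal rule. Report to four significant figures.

AUC = 824.8 ng/mL·hr

Trapezoidal AUC_0→8:
  [0→2]: (178.5+130.6)/2 × 2 = 309.1
  [2→5]: (130.6+81.8)/2 × 3 = 318.6
  [5→5.25]: (81.8+78.7)/2 × 0.25 = 20.0625
  [5.25→7.25]: (78.7+57.6)/2 × 2 = 136.3
  [7.25→7.75]: (57.6+53.2)/2 × 0.5 = 27.7
  [7.75→8]: (53.2+51.2)/2 × 0.25 = 13.05
  Sum = 824.8125 ng/mL·hr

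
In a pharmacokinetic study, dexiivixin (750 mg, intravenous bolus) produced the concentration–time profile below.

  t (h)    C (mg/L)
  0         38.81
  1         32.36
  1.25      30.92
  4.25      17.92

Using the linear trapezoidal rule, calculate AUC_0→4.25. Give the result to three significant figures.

Trapezoidal AUC_0→4.25:
  [0→1]: (38.81+32.36)/2 × 1 = 35.585
  [1→1.25]: (32.36+30.92)/2 × 0.25 = 7.91
  [1.25→4.25]: (30.92+17.92)/2 × 3 = 73.26
  Sum = 116.755 mg/L·h

AUC = 117 mg/L·h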